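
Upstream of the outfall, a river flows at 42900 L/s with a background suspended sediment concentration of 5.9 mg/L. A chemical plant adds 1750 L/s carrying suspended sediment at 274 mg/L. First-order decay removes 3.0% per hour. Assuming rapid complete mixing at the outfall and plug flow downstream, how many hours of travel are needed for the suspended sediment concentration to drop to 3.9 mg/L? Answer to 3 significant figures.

Conservation of mass: C = (42900·5.900 + 1750·274.0) / 44650 = 732600/44650 = 16.41 mg/L.
3.0%/h lost → k = −ln(1 − 0.03) = 0.03046 h⁻¹.
16.41·exp(−k·t) = 3.9 → t = ln(16.41/3.9)/k = 169800 s = 47.17 h.

47.2 h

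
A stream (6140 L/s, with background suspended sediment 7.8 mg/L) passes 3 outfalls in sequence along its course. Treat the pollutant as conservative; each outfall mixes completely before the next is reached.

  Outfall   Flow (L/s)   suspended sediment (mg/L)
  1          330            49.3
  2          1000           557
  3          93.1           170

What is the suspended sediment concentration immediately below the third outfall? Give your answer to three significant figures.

84.2 mg/L

Below outfall 1: Q → 6470 L/s, C = (6140·7.800 + 330.0·49.30)/6470 = 9.917 mg/L.
Below outfall 2: Q → 7470 L/s, C = (6470·9.917 + 1000·557.0)/7470 = 83.15 mg/L.
Below outfall 3: Q → 7563 L/s, C = (7470·83.15 + 93.10·170.0)/7563 = 84.22 mg/L.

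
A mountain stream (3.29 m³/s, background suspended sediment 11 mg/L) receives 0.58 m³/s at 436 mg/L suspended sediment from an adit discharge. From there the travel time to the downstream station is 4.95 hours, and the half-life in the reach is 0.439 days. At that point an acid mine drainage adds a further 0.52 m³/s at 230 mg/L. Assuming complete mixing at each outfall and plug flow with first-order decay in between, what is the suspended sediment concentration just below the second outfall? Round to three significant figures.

Conservation of mass: C = (3.290·11.00 + 0.5800·436.0) / 3.870 = 289.1/3.870 = 74.70 mg/L; combined flow 3.870 m³/s.
Half-life 0.439 d → k = ln 2 / 0.439 = 1.579 d⁻¹.
After decay, C = 74.70 × e^(−kt) = 74.70 × 0.7221 = 53.93 mg/L.
Second outfall: C = (3.870·53.93 + 0.5200·230.0)/4.390 = 74.79 mg/L.

74.8 mg/L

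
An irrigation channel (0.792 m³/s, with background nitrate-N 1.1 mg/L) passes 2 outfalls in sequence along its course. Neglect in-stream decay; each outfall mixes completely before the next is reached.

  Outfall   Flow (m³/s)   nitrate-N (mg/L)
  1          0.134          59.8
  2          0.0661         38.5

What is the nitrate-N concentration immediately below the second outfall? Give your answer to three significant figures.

After outfall 1: Q = 0.7920 + 0.1340 = 0.9260 m³/s; C = (0.7920·1.100 + 0.1340·59.80)/0.9260 = 9.594 mg/L.
After outfall 2: Q = 0.9260 + 0.06610 = 0.9921 m³/s; C = (0.9260·9.594 + 0.06610·38.50)/0.9921 = 11.52 mg/L.

11.5 mg/L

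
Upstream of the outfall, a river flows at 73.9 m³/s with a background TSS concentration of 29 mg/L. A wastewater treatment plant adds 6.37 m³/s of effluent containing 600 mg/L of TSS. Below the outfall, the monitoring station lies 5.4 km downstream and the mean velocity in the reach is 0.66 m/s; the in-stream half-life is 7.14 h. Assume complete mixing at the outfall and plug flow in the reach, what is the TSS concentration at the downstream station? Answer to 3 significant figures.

After mixing, C = (73.90·29.00 + 6.370·600.0) / 80.27 = 5965/80.27 = 74.31 mg/L.
Travel time t = 5.4·1000 / 0.66 = 8182 s = 2.273 h.
Half-life 7.14 h → k = ln 2 / 7.14 = 0.09708 h⁻¹ = 2.330 d⁻¹.
Applying C = C₀e^(−kt): 74.31 × 0.8020 = 59.60 mg/L.

59.6 mg/L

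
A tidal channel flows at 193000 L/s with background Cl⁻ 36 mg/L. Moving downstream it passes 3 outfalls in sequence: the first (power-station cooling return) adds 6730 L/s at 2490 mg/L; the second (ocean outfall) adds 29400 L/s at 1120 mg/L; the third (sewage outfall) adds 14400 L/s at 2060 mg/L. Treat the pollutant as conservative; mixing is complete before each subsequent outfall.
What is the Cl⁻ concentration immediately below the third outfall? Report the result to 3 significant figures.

Below outfall 1: Q → 199700 L/s, C = (193000·36.00 + 6730·2490)/199700 = 118.7 mg/L.
Below outfall 2: Q → 229100 L/s, C = (199700·118.7 + 29400·1120)/229100 = 247.2 mg/L.
Below outfall 3: Q → 243500 L/s, C = (229100·247.2 + 14400·2060)/243500 = 354.4 mg/L.

354 mg/L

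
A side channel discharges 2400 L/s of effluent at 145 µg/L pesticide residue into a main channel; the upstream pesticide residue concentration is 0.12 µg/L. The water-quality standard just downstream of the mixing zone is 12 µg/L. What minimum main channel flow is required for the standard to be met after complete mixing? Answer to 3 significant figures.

Set C_mix = 12: (Q·0.1200 + 2400·145.0) / (Q + 2400) = 12
→ Q = 2400·(145.0 − 12)/(12 − 0.1200) = 26870 L/s.

26900 L/s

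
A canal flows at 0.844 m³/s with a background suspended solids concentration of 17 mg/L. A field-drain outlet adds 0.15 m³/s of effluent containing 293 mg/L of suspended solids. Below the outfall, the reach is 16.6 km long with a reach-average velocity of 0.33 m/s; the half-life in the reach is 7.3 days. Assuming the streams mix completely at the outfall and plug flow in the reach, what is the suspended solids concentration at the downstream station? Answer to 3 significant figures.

Mass balance: C = (0.8440·17.00 + 0.1500·293.0) / 0.9940 = 58.30/0.9940 = 58.65 mg/L.
Travel time t = 16.6·1000 / 0.33 = 50300 s = 13.97 h.
Half-life 7.3 d → k = ln 2 / 7.3 = 0.09495 d⁻¹.
First-order decay: C = 58.65·exp(−k·t) = 58.65·0.9462 = 55.50 mg/L.

55.5 mg/L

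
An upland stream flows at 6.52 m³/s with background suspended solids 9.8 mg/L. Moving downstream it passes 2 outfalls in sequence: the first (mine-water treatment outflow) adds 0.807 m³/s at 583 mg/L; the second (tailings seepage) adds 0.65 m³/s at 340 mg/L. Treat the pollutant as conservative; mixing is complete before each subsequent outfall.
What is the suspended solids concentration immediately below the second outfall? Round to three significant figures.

Below outfall 1: Q → 7.327 m³/s, C = (6.520·9.800 + 0.8070·583.0)/7.327 = 72.93 mg/L.
Below outfall 2: Q → 7.977 m³/s, C = (7.327·72.93 + 0.6500·340.0)/7.977 = 94.69 mg/L.

94.7 mg/L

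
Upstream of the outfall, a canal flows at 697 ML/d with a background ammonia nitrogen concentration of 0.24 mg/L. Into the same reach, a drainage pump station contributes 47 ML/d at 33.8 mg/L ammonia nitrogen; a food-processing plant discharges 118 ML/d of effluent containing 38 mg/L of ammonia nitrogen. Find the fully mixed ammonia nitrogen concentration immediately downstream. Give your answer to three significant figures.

7.24 mg/L

Flow-weighted average: C = (697.0·0.2400 + 47.00·33.80 + 118.0·38.00) / 862.0 = 6240/862.0 = 7.239 mg/L.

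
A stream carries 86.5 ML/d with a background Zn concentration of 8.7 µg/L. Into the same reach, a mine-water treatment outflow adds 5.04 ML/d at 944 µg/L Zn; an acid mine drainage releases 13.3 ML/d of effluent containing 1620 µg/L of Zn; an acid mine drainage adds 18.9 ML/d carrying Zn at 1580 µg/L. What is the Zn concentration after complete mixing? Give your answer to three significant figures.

460 µg/L

Mixed concentration C = ΣQC/ΣQ = (86.50·8.700 + 5.040·944.0 + 13.30·1620 + 18.90·1580) / 123.7 = 56920/123.7 = 460.0 µg/L.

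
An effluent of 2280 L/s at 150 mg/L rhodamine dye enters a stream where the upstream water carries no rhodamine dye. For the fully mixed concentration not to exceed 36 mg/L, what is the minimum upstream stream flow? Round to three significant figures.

Set C_mix = 36: (Q·0 + 2280·150.0) / (Q + 2280) = 36
→ Q = 2280·(150.0 − 36)/(36 − 0) = 7220 L/s.

7220 L/s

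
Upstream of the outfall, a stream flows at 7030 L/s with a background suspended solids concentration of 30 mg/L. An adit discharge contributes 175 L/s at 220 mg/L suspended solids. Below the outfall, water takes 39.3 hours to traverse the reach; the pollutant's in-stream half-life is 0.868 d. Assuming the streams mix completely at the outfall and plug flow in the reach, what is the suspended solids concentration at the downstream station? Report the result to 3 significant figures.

Conservation of mass: C = (7030·30.00 + 175.0·220.0) / 7205 = 249400/7205 = 34.61 mg/L.
Half-life 0.868 d → k = ln 2 / 0.868 = 0.7986 d⁻¹.
After decay, C = 34.61 × e^(−kt) = 34.61 × 0.2705 = 9.362 mg/L.

9.36 mg/L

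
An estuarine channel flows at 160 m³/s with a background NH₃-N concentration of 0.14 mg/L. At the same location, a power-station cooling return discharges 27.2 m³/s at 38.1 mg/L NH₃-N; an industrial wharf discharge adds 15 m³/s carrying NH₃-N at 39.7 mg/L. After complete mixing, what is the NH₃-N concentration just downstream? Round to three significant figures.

8.18 mg/L

Flow-weighted average: C = (160.0·0.1400 + 27.20·38.10 + 15.00·39.70) / 202.2 = 1654/202.2 = 8.181 mg/L.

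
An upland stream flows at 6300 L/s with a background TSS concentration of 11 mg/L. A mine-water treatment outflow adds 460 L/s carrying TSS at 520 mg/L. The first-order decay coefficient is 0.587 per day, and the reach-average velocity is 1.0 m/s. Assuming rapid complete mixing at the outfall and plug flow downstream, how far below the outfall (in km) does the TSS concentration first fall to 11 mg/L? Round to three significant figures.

209 km

Mass balance: C = (6300·11.00 + 460.0·520.0) / 6760 = 308500/6760 = 45.64 mg/L.
Set 45.64·exp(−k·t) = 11 → t = ln(45.64/11)/k = 209400 s = 58.17 h.
Distance = v·t = 1.0·209400 = 209400 m = 209.4 km.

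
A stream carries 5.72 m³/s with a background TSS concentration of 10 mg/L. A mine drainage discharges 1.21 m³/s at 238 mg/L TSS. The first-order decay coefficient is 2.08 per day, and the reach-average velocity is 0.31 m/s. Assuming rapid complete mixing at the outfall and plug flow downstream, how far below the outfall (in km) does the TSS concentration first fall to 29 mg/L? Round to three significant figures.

Conservation of mass: C = (5.720·10.00 + 1.210·238.0) / 6.930 = 345.2/6.930 = 49.81 mg/L.
Set 49.81·exp(−k·t) = 29 → t = ln(49.81/29)/k = 22470 s = 6.241 h.
Distance = v·t = 0.31·22470 = 6965 m = 6.965 km.

6.97 km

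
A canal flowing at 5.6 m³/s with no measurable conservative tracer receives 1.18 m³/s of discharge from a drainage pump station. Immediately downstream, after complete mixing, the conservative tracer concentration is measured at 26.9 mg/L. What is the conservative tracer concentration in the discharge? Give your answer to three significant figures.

Mass balance: 5.600·0 + 1.180·Cₑ = 6.780·26.90
→ Cₑ = (6.780·26.90 − 5.600·0) / 1.180 = 154.6 mg/L.

155 mg/L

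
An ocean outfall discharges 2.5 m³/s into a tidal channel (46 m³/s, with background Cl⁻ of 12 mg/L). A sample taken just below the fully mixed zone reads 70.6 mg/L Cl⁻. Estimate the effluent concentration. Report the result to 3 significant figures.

Mass balance: 46.00·12.00 + 2.500·Cₑ = 48.50·70.60
→ Cₑ = (48.50·70.60 − 46.00·12.00) / 2.500 = 1149 mg/L.

1150 mg/L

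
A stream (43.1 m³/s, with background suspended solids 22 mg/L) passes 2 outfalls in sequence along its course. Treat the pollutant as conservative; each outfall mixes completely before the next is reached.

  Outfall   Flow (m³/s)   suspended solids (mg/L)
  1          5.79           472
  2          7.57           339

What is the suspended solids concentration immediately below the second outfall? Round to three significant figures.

111 mg/L

Below outfall 1: Q → 48.89 m³/s, C = (43.10·22.00 + 5.790·472.0)/48.89 = 75.29 mg/L.
Below outfall 2: Q → 56.46 m³/s, C = (48.89·75.29 + 7.570·339.0)/56.46 = 110.7 mg/L.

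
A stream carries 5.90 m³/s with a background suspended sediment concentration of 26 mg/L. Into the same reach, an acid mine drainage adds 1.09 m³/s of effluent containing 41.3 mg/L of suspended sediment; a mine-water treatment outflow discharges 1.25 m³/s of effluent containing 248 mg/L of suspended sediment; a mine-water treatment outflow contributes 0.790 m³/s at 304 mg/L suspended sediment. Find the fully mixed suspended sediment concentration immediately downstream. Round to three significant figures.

After mixing, C = (5.900·26.00 + 1.090·41.30 + 1.250·248.0 + 0.7900·304.0) / 9.030 = 748.6/9.030 = 82.90 mg/L.

82.9 mg/L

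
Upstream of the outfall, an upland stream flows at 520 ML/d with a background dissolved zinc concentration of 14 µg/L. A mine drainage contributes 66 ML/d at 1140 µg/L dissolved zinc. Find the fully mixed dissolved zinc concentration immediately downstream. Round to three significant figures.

141 µg/L

Mass balance: C = (520.0·14.00 + 66.00·1140) / 586.0 = 82520/586.0 = 140.8 µg/L.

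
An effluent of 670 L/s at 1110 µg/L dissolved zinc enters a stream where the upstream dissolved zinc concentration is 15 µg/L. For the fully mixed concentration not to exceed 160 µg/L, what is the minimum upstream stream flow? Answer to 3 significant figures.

Set C_mix = 160: (Q·15.00 + 670.0·1110) / (Q + 670.0) = 160
→ Q = 670.0·(1110 − 160)/(160 − 15.00) = 4390 L/s.

4390 L/s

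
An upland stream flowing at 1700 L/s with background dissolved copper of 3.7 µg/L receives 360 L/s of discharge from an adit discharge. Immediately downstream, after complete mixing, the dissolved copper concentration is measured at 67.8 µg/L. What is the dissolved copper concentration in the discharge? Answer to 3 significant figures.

370 µg/L

Mass balance: 1700·3.700 + 360.0·Cₑ = 2060·67.80
→ Cₑ = (2060·67.80 − 1700·3.700) / 360.0 = 370.5 µg/L.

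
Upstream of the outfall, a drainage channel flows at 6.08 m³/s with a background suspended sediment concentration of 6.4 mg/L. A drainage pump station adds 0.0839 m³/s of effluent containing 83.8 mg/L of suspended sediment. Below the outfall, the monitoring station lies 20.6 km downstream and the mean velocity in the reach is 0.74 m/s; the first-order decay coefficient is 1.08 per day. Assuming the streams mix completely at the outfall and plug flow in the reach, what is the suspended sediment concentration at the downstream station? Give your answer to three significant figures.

Conservation of mass: C = (6.080·6.400 + 0.08390·83.80) / 6.164 = 45.94/6.164 = 7.454 mg/L.
Travel time t = 20.6·1000 / 0.74 = 27840 s = 7.733 h.
After decay, C = 7.454 × e^(−kt) = 7.454 × 0.7061 = 5.263 mg/L.

5.26 mg/L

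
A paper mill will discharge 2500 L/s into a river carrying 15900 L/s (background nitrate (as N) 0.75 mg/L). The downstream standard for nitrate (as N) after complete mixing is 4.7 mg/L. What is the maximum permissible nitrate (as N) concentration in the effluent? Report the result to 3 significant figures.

29.8 mg/L

At the limit, (Qr·Cr + Qe·Cₑ)/(Qr + Qe) = 4.7:
Cₑ = (18400·4.7 − 15900·0.7500) / 2500 = 29.82 mg/L.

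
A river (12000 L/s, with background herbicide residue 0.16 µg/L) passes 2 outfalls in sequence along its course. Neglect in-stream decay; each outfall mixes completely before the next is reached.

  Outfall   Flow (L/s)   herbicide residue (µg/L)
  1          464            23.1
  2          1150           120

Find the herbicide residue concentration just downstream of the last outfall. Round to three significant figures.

Outfall 1: combined Q = 12460 L/s; C = (12000·0.1600 + 464.0·23.10)/12460 = 1.014 µg/L.
Outfall 2: combined Q = 13610 L/s; C = (12460·1.014 + 1150·120.0)/13610 = 11.06 µg/L.

11.1 µg/L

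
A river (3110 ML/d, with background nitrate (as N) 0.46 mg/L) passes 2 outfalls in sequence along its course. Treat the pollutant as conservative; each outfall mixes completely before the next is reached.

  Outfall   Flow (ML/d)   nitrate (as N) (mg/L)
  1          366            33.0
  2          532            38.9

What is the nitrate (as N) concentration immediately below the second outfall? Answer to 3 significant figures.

8.53 mg/L

Outfall 1: combined Q = 3476 ML/d; C = (3110·0.4600 + 366.0·33.00)/3476 = 3.886 mg/L.
Outfall 2: combined Q = 4008 ML/d; C = (3476·3.886 + 532.0·38.90)/4008 = 8.534 mg/L.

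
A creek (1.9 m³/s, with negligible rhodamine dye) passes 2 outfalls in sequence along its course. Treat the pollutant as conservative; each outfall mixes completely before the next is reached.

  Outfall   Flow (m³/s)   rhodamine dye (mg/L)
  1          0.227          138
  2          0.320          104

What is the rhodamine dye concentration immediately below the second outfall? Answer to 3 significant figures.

26.4 mg/L

After outfall 1: Q = 1.900 + 0.2270 = 2.127 m³/s; C = (1.900·0 + 0.2270·138.0)/2.127 = 14.73 mg/L.
After outfall 2: Q = 2.127 + 0.3200 = 2.447 m³/s; C = (2.127·14.73 + 0.3200·104.0)/2.447 = 26.40 mg/L.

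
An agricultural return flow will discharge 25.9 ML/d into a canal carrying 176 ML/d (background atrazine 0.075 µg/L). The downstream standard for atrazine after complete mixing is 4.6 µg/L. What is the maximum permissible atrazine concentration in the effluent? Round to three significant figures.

At the limit, (Qr·Cr + Qe·Cₑ)/(Qr + Qe) = 4.6:
Cₑ = (201.9·4.6 − 176.0·0.07500) / 25.90 = 35.35 µg/L.

35.3 µg/L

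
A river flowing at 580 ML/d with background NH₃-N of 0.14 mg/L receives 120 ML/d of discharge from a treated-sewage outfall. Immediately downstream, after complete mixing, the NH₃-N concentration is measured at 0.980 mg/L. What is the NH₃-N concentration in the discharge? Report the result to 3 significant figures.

Mass balance: 580.0·0.1400 + 120.0·Cₑ = 700.0·0.9800
→ Cₑ = (700.0·0.9800 − 580.0·0.1400) / 120.0 = 5.040 mg/L.

5.04 mg/L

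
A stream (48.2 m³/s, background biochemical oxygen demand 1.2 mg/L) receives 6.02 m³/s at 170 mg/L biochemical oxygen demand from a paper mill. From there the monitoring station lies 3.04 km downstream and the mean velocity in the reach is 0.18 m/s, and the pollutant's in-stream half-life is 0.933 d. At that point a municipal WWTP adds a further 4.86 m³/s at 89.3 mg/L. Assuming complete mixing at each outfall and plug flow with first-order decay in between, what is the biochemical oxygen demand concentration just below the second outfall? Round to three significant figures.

After mixing, C = (48.20·1.200 + 6.020·170.0) / 54.22 = 1081/54.22 = 19.94 mg/L; combined flow 54.22 m³/s.
Travel time t = 3.04·1000 / 0.18 = 16890 s = 4.691 h.
Half-life 0.933 d → k = ln 2 / 0.933 = 0.7429 d⁻¹.
After decay, C = 19.94 × e^(−kt) = 19.94 × 0.8648 = 17.25 mg/L.
Second outfall: C = (54.22·17.25 + 4.860·89.30)/59.08 = 23.17 mg/L.

23.2 mg/L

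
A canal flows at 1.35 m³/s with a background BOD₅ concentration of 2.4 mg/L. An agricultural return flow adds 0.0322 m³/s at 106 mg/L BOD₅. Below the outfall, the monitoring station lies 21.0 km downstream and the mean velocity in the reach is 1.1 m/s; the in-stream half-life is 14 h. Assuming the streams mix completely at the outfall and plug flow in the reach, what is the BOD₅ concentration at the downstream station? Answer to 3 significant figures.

Conservation of mass: C = (1.350·2.400 + 0.03220·106.0) / 1.382 = 6.653/1.382 = 4.813 mg/L.
Travel time t = 21.0·1000 / 1.1 = 19090 s = 5.303 h.
Half-life 14 h → k = ln 2 / 14 = 0.04951 h⁻¹ = 1.188 d⁻¹.
First-order decay: C = 4.813·exp(−k·t) = 4.813·0.7691 = 3.702 mg/L.

3.70 mg/L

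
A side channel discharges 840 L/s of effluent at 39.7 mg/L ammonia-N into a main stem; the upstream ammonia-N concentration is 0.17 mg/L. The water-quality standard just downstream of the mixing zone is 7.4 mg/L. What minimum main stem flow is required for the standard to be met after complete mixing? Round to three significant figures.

3750 L/s

Set C_mix = 7.4: (Q·0.1700 + 840.0·39.70) / (Q + 840.0) = 7.4
→ Q = 840.0·(39.70 − 7.4)/(7.4 − 0.1700) = 3753 L/s.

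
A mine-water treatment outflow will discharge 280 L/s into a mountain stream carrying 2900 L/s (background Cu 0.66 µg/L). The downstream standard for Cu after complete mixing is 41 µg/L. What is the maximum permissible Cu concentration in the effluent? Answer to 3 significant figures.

459 µg/L

At the limit, (Qr·Cr + Qe·Cₑ)/(Qr + Qe) = 41:
Cₑ = (3180·41 − 2900·0.6600) / 280.0 = 458.8 µg/L.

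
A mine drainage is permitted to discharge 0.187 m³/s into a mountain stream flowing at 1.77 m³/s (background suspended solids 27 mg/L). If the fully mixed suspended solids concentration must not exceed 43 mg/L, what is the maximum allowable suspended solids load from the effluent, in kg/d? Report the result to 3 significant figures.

Mass balance at the limit: 1.770·27.00 + 0.1870·Cₑ = 1.957·43 → Cₑ = 194.4 mg/L.
Load = 0.1870 m³/s × 194.4 g/m³ × 86 400 s/d = 3142 kg/d.

3140 kg/d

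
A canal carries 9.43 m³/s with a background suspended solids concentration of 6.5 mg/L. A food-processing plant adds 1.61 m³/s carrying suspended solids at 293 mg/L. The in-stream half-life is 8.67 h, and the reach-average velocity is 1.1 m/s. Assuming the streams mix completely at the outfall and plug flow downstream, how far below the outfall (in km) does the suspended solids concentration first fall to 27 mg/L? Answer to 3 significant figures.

28.8 km

Conservation of mass: C = (9.430·6.500 + 1.610·293.0) / 11.04 = 533.0/11.04 = 48.28 mg/L.
Half-life 8.67 h → k = ln 2 / 8.67 = 0.07995 h⁻¹ = 1.919 d⁻¹.
Set 48.28·exp(−k·t) = 27 → t = ln(48.28/27)/k = 26170 s = 7.270 h.
Distance = v·t = 1.1·26170 = 28790 m = 28.79 km.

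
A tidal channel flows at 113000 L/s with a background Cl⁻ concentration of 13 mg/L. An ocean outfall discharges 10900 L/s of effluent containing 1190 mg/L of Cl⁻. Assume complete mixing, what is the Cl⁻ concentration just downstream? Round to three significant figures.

117 mg/L

After mixing, C = (113000·13.00 + 10900·1190) / 123900 = 14440000/123900 = 116.5 mg/L.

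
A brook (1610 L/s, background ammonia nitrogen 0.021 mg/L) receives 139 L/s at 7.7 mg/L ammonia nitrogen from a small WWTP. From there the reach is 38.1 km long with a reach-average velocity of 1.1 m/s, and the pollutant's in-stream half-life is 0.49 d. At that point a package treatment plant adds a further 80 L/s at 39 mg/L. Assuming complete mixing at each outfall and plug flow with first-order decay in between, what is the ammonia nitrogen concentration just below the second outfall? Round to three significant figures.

Conservation of mass: C = (1610·0.02100 + 139.0·7.700) / 1749 = 1104/1749 = 0.6313 mg/L; combined flow 1749 L/s.
Travel time t = 38.1·1000 / 1.1 = 34640 s = 9.621 h.
Half-life 0.49 d → k = ln 2 / 0.49 = 1.415 d⁻¹.
After decay, C = 0.6313 × e^(−kt) = 0.6313 × 0.5672 = 0.3580 mg/L.
At the second outfall, C = (1749·0.3580 + 80.00·39.00) / (1749 + 80.00) = 2.048 mg/L.

2.05 mg/L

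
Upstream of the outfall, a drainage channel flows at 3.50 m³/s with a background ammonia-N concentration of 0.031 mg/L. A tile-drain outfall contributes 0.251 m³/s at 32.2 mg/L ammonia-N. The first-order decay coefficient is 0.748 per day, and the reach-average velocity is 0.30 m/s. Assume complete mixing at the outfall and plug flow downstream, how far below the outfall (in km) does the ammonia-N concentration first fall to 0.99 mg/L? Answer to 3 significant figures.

27.4 km

Flow-weighted average: C = (3.500·0.03100 + 0.2510·32.20) / 3.751 = 8.191/3.751 = 2.184 mg/L.
Set 2.184·exp(−k·t) = 0.99 → t = ln(2.184/0.99)/k = 91370 s = 25.38 h.
Distance = v·t = 0.30·91370 = 27410 m = 27.41 km.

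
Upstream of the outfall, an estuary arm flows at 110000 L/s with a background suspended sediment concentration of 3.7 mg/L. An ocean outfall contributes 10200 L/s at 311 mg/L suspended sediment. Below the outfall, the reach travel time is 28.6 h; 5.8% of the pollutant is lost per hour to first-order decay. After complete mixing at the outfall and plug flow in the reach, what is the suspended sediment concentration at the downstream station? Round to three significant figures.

5.39 mg/L

Conservation of mass: C = (110000·3.700 + 10200·311.0) / 120200 = 3579000/120200 = 29.78 mg/L.
5.8%/h lost → k = −ln(1 − 0.058) = 0.05975 h⁻¹.
After decay, C = 29.78 × e^(−kt) = 29.78 × 0.1811 = 5.392 mg/L.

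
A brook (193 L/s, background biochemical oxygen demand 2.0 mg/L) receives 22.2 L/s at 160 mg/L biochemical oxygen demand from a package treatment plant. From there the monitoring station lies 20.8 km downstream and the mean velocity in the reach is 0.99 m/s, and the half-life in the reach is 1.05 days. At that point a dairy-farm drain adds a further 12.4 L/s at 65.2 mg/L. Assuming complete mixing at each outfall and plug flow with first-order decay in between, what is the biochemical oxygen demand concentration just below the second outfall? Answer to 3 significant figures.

18.3 mg/L

Conservation of mass: C = (193.0·2.000 + 22.20·160.0) / 215.2 = 3938/215.2 = 18.30 mg/L; combined flow 215.2 L/s.
Travel time t = 20.8·1000 / 0.99 = 21010 s = 5.836 h.
Half-life 1.05 d → k = ln 2 / 1.05 = 0.6601 d⁻¹.
Decay over the reach: 18.30·exp(−kt) = 18.30·0.8517 = 15.59 mg/L.
Second outfall: C = (215.2·15.59 + 12.40·65.20)/227.6 = 18.29 mg/L.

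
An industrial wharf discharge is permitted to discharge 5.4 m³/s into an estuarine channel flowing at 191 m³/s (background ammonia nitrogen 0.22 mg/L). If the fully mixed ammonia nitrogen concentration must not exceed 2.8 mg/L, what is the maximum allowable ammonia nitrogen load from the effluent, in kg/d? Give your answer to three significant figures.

Mass balance at the limit: 191.0·0.2200 + 5.400·Cₑ = 196.4·2.8 → Cₑ = 94.06 mg/L.
Load = 5.400 m³/s × 94.06 g/m³ × 86 400 s/d = 43880 kg/d.

43900 kg/d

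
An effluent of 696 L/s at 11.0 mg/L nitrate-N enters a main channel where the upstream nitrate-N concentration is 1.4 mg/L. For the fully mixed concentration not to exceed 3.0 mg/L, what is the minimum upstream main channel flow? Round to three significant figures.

3480 L/s

Set C_mix = 3.0: (Q·1.400 + 696.0·11.00) / (Q + 696.0) = 3.0
→ Q = 696.0·(11.00 − 3.0)/(3.0 − 1.400) = 3480 L/s.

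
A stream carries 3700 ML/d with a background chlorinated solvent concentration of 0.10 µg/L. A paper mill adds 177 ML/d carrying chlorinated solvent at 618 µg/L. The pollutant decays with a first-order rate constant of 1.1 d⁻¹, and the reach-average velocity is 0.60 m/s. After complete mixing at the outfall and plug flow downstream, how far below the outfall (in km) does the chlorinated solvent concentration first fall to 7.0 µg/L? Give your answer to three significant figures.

65.9 km

After mixing, C = (3700·0.1000 + 177.0·618.0) / 3877 = 109800/3877 = 28.31 µg/L.
Set 28.31·exp(−k·t) = 7.0 → t = ln(28.31/7.0)/k = 109800 s = 30.49 h.
Distance = v·t = 0.60·109800 = 65850 m = 65.85 km.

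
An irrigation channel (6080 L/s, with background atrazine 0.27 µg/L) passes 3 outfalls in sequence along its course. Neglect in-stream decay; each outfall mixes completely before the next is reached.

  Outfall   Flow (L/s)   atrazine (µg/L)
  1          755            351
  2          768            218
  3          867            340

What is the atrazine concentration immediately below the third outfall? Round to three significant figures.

86.1 µg/L

After outfall 1: Q = 6080 + 755.0 = 6835 L/s; C = (6080·0.2700 + 755.0·351.0)/6835 = 39.01 µg/L.
After outfall 2: Q = 6835 + 768.0 = 7603 L/s; C = (6835·39.01 + 768.0·218.0)/7603 = 57.09 µg/L.
After outfall 3: Q = 7603 + 867.0 = 8470 L/s; C = (7603·57.09 + 867.0·340.0)/8470 = 86.05 µg/L.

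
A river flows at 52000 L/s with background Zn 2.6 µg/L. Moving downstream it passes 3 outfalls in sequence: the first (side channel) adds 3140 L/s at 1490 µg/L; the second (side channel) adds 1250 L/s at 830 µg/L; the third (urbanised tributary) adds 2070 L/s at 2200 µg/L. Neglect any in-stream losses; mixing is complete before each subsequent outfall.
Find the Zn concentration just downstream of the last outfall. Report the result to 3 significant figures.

178 µg/L

Outfall 1: combined Q = 55140 L/s; C = (52000·2.600 + 3140·1490)/55140 = 87.30 µg/L.
Outfall 2: combined Q = 56390 L/s; C = (55140·87.30 + 1250·830.0)/56390 = 103.8 µg/L.
Outfall 3: combined Q = 58460 L/s; C = (56390·103.8 + 2070·2200)/58460 = 178.0 µg/L.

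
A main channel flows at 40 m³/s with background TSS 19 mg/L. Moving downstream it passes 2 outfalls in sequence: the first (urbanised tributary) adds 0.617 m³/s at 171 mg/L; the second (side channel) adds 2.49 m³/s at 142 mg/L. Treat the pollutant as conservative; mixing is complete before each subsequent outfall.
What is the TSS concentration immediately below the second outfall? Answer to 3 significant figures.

Below outfall 1: Q → 40.62 m³/s, C = (40.00·19.00 + 0.6170·171.0)/40.62 = 21.31 mg/L.
Below outfall 2: Q → 43.11 m³/s, C = (40.62·21.31 + 2.490·142.0)/43.11 = 28.28 mg/L.

28.3 mg/L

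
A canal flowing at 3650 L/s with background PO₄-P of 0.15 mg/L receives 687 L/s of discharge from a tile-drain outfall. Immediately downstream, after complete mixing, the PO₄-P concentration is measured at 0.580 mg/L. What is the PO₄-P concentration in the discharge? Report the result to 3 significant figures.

2.86 mg/L

Mass balance: 3650·0.1500 + 687.0·Cₑ = 4337·0.5800
→ Cₑ = (4337·0.5800 − 3650·0.1500) / 687.0 = 2.865 mg/L.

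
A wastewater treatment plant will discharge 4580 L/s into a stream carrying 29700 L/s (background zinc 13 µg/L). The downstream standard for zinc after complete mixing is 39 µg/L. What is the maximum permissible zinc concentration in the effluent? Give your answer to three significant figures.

208 µg/L

At the limit, (Qr·Cr + Qe·Cₑ)/(Qr + Qe) = 39:
Cₑ = (34280·39 − 29700·13.00) / 4580 = 207.6 µg/L.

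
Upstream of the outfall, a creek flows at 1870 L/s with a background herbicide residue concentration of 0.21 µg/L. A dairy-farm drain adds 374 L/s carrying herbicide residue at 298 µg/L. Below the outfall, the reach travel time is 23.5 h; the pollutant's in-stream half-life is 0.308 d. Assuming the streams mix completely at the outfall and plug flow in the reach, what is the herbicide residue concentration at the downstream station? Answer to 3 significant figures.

5.50 µg/L

Conservation of mass: C = (1870·0.2100 + 374.0·298.0) / 2244 = 111800/2244 = 49.84 µg/L.
Half-life 0.308 d → k = ln 2 / 0.308 = 2.250 d⁻¹.
First-order decay: C = 49.84·exp(−k·t) = 49.84·0.1104 = 5.503 µg/L.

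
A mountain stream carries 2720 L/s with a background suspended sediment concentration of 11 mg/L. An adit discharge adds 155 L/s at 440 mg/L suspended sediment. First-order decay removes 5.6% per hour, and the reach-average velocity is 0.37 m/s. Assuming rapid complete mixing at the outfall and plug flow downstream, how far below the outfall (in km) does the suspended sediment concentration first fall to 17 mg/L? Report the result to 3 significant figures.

Flow-weighted average: C = (2720·11.00 + 155.0·440.0) / 2875 = 98120/2875 = 34.13 mg/L.
5.6%/h lost → k = −ln(1 − 0.056) = 0.05763 h⁻¹.
Set 34.13·exp(−k·t) = 17 → t = ln(34.13/17)/k = 43540 s = 12.09 h.
Distance = v·t = 0.37·43540 = 16110 m = 16.11 km.

16.1 km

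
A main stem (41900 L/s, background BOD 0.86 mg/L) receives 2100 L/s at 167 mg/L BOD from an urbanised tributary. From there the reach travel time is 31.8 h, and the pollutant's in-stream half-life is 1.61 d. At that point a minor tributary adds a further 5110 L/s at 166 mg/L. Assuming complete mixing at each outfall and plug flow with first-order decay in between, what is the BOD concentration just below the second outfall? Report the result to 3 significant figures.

21.7 mg/L

After mixing, C = (41900·0.8600 + 2100·167.0) / 44000 = 386700/44000 = 8.789 mg/L; combined flow 44000 L/s.
Half-life 1.61 d → k = ln 2 / 1.61 = 0.4305 d⁻¹.
After decay, C = 8.789 × e^(−kt) = 8.789 × 0.5653 = 4.968 mg/L.
Second outfall: C = (44000·4.968 + 5110·166.0)/49110 = 21.72 mg/L.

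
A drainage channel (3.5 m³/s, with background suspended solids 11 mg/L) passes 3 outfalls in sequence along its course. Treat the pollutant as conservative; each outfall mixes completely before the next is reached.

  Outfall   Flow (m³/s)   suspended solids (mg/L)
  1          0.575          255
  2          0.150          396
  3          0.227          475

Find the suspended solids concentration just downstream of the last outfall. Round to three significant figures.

79.1 mg/L

After outfall 1: Q = 3.500 + 0.5750 = 4.075 m³/s; C = (3.500·11.00 + 0.5750·255.0)/4.075 = 45.43 mg/L.
After outfall 2: Q = 4.075 + 0.1500 = 4.225 m³/s; C = (4.075·45.43 + 0.1500·396.0)/4.225 = 57.88 mg/L.
After outfall 3: Q = 4.225 + 0.2270 = 4.452 m³/s; C = (4.225·57.88 + 0.2270·475.0)/4.452 = 79.14 mg/L.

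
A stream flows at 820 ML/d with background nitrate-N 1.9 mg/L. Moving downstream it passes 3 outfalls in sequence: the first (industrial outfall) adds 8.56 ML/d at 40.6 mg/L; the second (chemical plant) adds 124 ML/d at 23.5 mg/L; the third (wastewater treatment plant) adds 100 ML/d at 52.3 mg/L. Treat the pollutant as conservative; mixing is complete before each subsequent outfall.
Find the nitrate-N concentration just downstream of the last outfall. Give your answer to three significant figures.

After outfall 1: Q = 820.0 + 8.560 = 828.6 ML/d; C = (820.0·1.900 + 8.560·40.60)/828.6 = 2.300 mg/L.
After outfall 2: Q = 828.6 + 124.0 = 952.6 ML/d; C = (828.6·2.300 + 124.0·23.50)/952.6 = 5.060 mg/L.
After outfall 3: Q = 952.6 + 100.0 = 1053 ML/d; C = (952.6·5.060 + 100.0·52.30)/1053 = 9.548 mg/L.

9.55 mg/L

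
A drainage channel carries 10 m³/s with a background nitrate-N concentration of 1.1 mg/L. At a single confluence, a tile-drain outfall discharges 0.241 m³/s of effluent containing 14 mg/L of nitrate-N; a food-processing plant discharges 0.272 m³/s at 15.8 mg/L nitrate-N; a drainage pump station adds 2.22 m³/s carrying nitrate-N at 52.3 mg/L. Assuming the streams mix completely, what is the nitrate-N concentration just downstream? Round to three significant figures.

10.6 mg/L

Conservation of mass: C = (10.00·1.100 + 0.2410·14.00 + 0.2720·15.80 + 2.220·52.30) / 12.73 = 134.8/12.73 = 10.58 mg/L.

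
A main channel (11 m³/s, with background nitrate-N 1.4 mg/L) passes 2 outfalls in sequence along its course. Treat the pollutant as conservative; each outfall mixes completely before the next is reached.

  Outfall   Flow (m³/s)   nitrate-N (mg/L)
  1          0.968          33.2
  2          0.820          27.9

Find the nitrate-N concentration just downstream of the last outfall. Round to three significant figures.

After outfall 1: Q = 11.00 + 0.9680 = 11.97 m³/s; C = (11.00·1.400 + 0.9680·33.20)/11.97 = 3.972 mg/L.
After outfall 2: Q = 11.97 + 0.8200 = 12.79 m³/s; C = (11.97·3.972 + 0.8200·27.90)/12.79 = 5.506 mg/L.

5.51 mg/L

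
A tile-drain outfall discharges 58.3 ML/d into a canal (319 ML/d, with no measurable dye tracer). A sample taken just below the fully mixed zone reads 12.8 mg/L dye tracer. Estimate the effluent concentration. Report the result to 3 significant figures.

82.8 mg/L

Mass balance: 319.0·0 + 58.30·Cₑ = 377.3·12.80
→ Cₑ = (377.3·12.80 − 319.0·0) / 58.30 = 82.84 mg/L.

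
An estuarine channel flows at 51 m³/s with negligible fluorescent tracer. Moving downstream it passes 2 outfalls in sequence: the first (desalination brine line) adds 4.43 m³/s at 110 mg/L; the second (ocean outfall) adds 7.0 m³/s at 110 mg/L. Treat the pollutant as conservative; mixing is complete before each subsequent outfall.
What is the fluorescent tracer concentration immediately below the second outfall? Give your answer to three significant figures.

Below outfall 1: Q → 55.43 m³/s, C = (51.00·0 + 4.430·110.0)/55.43 = 8.791 mg/L.
Below outfall 2: Q → 62.43 m³/s, C = (55.43·8.791 + 7.000·110.0)/62.43 = 20.14 mg/L.

20.1 mg/L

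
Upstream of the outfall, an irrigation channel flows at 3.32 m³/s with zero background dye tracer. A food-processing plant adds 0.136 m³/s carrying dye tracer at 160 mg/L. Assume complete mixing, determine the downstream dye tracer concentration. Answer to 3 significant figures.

6.30 mg/L

After mixing, C = (3.320·0 + 0.1360·160.0) / 3.456 = 21.76/3.456 = 6.296 mg/L.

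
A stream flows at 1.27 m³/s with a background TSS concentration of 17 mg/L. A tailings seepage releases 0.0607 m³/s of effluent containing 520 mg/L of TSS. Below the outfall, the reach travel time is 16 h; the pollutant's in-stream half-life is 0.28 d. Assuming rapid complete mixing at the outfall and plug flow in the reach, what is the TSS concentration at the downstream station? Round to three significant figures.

After mixing, C = (1.270·17.00 + 0.06070·520.0) / 1.331 = 53.15/1.331 = 39.94 mg/L.
Half-life 0.28 d → k = ln 2 / 0.28 = 2.476 d⁻¹.
First-order decay: C = 39.94·exp(−k·t) = 39.94·0.1920 = 7.669 mg/L.

7.67 mg/L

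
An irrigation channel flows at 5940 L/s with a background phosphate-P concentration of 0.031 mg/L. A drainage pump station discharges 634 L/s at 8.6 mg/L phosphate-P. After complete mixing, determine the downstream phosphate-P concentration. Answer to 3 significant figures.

After mixing, C = (5940·0.03100 + 634.0·8.600) / 6574 = 5637/6574 = 0.8574 mg/L.

0.857 mg/L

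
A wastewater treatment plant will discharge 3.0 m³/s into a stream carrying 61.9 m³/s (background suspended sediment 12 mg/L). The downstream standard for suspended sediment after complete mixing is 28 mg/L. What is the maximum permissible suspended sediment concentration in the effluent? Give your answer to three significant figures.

At the limit, (Qr·Cr + Qe·Cₑ)/(Qr + Qe) = 28:
Cₑ = (64.90·28 − 61.90·12.00) / 3.000 = 358.1 mg/L.

358 mg/L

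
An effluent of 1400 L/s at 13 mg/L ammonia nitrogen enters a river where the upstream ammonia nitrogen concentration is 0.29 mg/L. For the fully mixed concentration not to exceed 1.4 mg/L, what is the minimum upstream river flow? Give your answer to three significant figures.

Set C_mix = 1.4: (Q·0.2900 + 1400·13.00) / (Q + 1400) = 1.4
→ Q = 1400·(13.00 − 1.4)/(1.4 − 0.2900) = 14630 L/s.

14600 L/s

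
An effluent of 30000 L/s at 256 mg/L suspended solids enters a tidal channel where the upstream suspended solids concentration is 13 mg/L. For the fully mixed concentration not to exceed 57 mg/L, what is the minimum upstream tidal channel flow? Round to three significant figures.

Set C_mix = 57: (Q·13.00 + 30000·256.0) / (Q + 30000) = 57
→ Q = 30000·(256.0 − 57)/(57 − 13.00) = 135700 L/s.

136000 L/s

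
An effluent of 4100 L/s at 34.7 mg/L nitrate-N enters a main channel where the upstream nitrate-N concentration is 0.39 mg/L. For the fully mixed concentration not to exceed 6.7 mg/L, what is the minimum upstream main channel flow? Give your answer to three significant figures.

18200 L/s

Set C_mix = 6.7: (Q·0.3900 + 4100·34.70) / (Q + 4100) = 6.7
→ Q = 4100·(34.70 − 6.7)/(6.7 − 0.3900) = 18190 L/s.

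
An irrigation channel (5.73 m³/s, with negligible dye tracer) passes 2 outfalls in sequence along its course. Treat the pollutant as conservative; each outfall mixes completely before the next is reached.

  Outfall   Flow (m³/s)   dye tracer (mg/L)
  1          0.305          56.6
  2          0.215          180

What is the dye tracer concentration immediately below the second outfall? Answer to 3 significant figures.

8.95 mg/L

Below outfall 1: Q → 6.035 m³/s, C = (5.730·0 + 0.3050·56.60)/6.035 = 2.860 mg/L.
Below outfall 2: Q → 6.250 m³/s, C = (6.035·2.860 + 0.2150·180.0)/6.250 = 8.954 mg/L.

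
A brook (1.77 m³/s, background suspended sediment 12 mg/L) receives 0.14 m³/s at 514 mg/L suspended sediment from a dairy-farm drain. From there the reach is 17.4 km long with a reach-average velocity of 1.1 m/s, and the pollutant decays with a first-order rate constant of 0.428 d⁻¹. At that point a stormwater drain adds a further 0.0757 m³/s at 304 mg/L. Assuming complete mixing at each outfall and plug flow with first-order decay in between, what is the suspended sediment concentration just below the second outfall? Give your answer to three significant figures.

Mass balance: C = (1.770·12.00 + 0.1400·514.0) / 1.910 = 93.20/1.910 = 48.80 mg/L; combined flow 1.910 m³/s.
Travel time t = 17.4·1000 / 1.1 = 15820 s = 4.394 h.
First-order decay: C = 48.80·exp(−k·t) = 48.80·0.9246 = 45.12 mg/L.
At the second outfall, C = (1.910·45.12 + 0.07570·304.0) / (1.910 + 0.07570) = 54.99 mg/L.

55.0 mg/L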